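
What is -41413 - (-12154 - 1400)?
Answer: -27859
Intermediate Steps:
-41413 - (-12154 - 1400) = -41413 - 1*(-13554) = -41413 + 13554 = -27859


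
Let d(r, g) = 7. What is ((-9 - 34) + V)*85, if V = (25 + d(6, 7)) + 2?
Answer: -765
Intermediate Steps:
V = 34 (V = (25 + 7) + 2 = 32 + 2 = 34)
((-9 - 34) + V)*85 = ((-9 - 34) + 34)*85 = (-43 + 34)*85 = -9*85 = -765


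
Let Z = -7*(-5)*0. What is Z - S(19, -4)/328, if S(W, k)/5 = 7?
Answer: -35/328 ≈ -0.10671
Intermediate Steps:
S(W, k) = 35 (S(W, k) = 5*7 = 35)
Z = 0 (Z = 35*0 = 0)
Z - S(19, -4)/328 = 0 - 35/328 = -35/328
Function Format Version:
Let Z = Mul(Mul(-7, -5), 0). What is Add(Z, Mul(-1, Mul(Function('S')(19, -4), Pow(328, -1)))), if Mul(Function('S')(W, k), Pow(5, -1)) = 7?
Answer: Rational(-35, 328) ≈ -0.10671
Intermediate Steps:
Function('S')(W, k) = 35 (Function('S')(W, k) = Mul(5, 7) = 35)
Z = 0 (Z = Mul(35, 0) = 0)
Add(Z, Mul(-1, Mul(Function('S')(19, -4), Pow(328, -1)))) = Add(0, Mul(-1, Mul(35, Pow(328, -1)))) = Add(0, Mul(-1, Mul(35, Rational(1, 328)))) = Add(0, Mul(-1, Rational(35, 328))) = Add(0, Rational(-35, 328)) = Rational(-35, 328)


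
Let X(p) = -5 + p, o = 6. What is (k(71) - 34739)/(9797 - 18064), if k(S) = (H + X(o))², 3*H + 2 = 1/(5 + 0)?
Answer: 868471/206675 ≈ 4.2021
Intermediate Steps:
H = -⅗ (H = -⅔ + 1/(3*(5 + 0)) = -⅔ + (⅓)/5 = -⅔ + (⅓)*(⅕) = -⅔ + 1/15 = -⅗ ≈ -0.60000)
k(S) = 4/25 (k(S) = (-⅗ + (-5 + 6))² = (-⅗ + 1)² = (⅖)² = 4/25)
(k(71) - 34739)/(9797 - 18064) = (4/25 - 34739)/(9797 - 18064) = -868471/25/(-8267) = -868471/25*(-1/8267) = 868471/206675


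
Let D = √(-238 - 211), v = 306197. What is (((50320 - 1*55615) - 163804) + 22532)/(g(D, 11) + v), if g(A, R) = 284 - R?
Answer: -146567/306470 ≈ -0.47824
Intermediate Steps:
D = I*√449 (D = √(-449) = I*√449 ≈ 21.19*I)
(((50320 - 1*55615) - 163804) + 22532)/(g(D, 11) + v) = (((50320 - 1*55615) - 163804) + 22532)/((284 - 1*11) + 306197) = (((50320 - 55615) - 163804) + 22532)/((284 - 11) + 306197) = ((-5295 - 163804) + 22532)/(273 + 306197) = (-169099 + 22532)/306470 = -146567*1/306470 = -146567/306470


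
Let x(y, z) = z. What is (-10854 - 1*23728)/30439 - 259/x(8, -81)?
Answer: 5082559/2465559 ≈ 2.0614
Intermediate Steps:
(-10854 - 1*23728)/30439 - 259/x(8, -81) = (-10854 - 1*23728)/30439 - 259/(-81) = (-10854 - 23728)*(1/30439) - 259*(-1/81) = -34582*1/30439 + 259/81 = -34582/30439 + 259/81 = 5082559/2465559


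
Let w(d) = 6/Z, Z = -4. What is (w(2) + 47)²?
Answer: 8281/4 ≈ 2070.3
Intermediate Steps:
w(d) = -3/2 (w(d) = 6/(-4) = 6*(-¼) = -3/2)
(w(2) + 47)² = (-3/2 + 47)² = (91/2)² = 8281/4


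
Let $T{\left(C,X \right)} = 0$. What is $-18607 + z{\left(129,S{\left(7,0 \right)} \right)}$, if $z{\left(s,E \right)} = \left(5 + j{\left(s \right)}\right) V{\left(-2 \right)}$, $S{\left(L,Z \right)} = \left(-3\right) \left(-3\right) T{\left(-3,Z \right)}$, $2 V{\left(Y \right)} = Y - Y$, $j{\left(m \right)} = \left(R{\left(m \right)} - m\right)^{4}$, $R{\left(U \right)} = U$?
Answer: $-18607$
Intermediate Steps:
$j{\left(m \right)} = 0$ ($j{\left(m \right)} = \left(m - m\right)^{4} = 0^{4} = 0$)
$V{\left(Y \right)} = 0$ ($V{\left(Y \right)} = \frac{Y - Y}{2} = \frac{1}{2} \cdot 0 = 0$)
$S{\left(L,Z \right)} = 0$ ($S{\left(L,Z \right)} = \left(-3\right) \left(-3\right) 0 = 9 \cdot 0 = 0$)
$z{\left(s,E \right)} = 0$ ($z{\left(s,E \right)} = \left(5 + 0\right) 0 = 5 \cdot 0 = 0$)
$-18607 + z{\left(129,S{\left(7,0 \right)} \right)} = -18607 + 0 = -18607$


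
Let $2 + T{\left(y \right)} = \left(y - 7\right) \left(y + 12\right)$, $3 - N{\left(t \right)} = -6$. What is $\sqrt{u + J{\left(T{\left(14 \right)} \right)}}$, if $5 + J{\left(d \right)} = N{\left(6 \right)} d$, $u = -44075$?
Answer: $2 i \sqrt{10615} \approx 206.06 i$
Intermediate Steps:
$N{\left(t \right)} = 9$ ($N{\left(t \right)} = 3 - -6 = 3 + 6 = 9$)
$T{\left(y \right)} = -2 + \left(-7 + y\right) \left(12 + y\right)$ ($T{\left(y \right)} = -2 + \left(y - 7\right) \left(y + 12\right) = -2 + \left(-7 + y\right) \left(12 + y\right)$)
$J{\left(d \right)} = -5 + 9 d$
$\sqrt{u + J{\left(T{\left(14 \right)} \right)}} = \sqrt{-44075 - \left(5 - 9 \left(-86 + 14^{2} + 5 \cdot 14\right)\right)} = \sqrt{-44075 - \left(5 - 9 \left(-86 + 196 + 70\right)\right)} = \sqrt{-44075 + \left(-5 + 9 \cdot 180\right)} = \sqrt{-44075 + \left(-5 + 1620\right)} = \sqrt{-44075 + 1615} = \sqrt{-42460} = 2 i \sqrt{10615}$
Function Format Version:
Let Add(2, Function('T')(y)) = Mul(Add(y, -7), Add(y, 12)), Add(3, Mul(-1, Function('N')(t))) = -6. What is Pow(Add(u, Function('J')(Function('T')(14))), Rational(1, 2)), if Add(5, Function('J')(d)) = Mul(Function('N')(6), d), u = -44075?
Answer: Mul(2, I, Pow(10615, Rational(1, 2))) ≈ Mul(206.06, I)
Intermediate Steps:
Function('N')(t) = 9 (Function('N')(t) = Add(3, Mul(-1, -6)) = Add(3, 6) = 9)
Function('T')(y) = Add(-2, Mul(Add(-7, y), Add(12, y))) (Function('T')(y) = Add(-2, Mul(Add(y, -7), Add(y, 12))) = Add(-2, Mul(Add(-7, y), Add(12, y))))
Function('J')(d) = Add(-5, Mul(9, d))
Pow(Add(u, Function('J')(Function('T')(14))), Rational(1, 2)) = Pow(Add(-44075, Add(-5, Mul(9, Add(-86, Pow(14, 2), Mul(5, 14))))), Rational(1, 2)) = Pow(Add(-44075, Add(-5, Mul(9, Add(-86, 196, 70)))), Rational(1, 2)) = Pow(Add(-44075, Add(-5, Mul(9, 180))), Rational(1, 2)) = Pow(Add(-44075, Add(-5, 1620)), Rational(1, 2)) = Pow(Add(-44075, 1615), Rational(1, 2)) = Pow(-42460, Rational(1, 2)) = Mul(2, I, Pow(10615, Rational(1, 2)))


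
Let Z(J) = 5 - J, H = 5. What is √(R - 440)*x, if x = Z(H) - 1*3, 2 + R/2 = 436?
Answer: -6*√107 ≈ -62.064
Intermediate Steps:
R = 868 (R = -4 + 2*436 = -4 + 872 = 868)
x = -3 (x = (5 - 1*5) - 1*3 = (5 - 5) - 3 = 0 - 3 = -3)
√(R - 440)*x = √(868 - 440)*(-3) = √428*(-3) = (2*√107)*(-3) = -6*√107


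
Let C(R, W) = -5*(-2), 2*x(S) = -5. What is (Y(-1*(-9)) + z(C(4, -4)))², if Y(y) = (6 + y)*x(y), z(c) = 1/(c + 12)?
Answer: 169744/121 ≈ 1402.8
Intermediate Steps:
x(S) = -5/2 (x(S) = (½)*(-5) = -5/2)
C(R, W) = 10
z(c) = 1/(12 + c)
Y(y) = -15 - 5*y/2 (Y(y) = (6 + y)*(-5/2) = -15 - 5*y/2)
(Y(-1*(-9)) + z(C(4, -4)))² = ((-15 - (-5)*(-9)/2) + 1/(12 + 10))² = ((-15 - 5/2*9) + 1/22)² = ((-15 - 45/2) + 1/22)² = (-75/2 + 1/22)² = (-412/11)² = 169744/121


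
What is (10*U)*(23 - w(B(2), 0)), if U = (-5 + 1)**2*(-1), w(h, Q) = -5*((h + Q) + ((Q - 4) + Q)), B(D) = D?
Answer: -2080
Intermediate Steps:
w(h, Q) = 20 - 15*Q - 5*h (w(h, Q) = -5*((Q + h) + ((-4 + Q) + Q)) = -5*((Q + h) + (-4 + 2*Q)) = -5*(-4 + h + 3*Q) = 20 - 15*Q - 5*h)
U = -16 (U = (-4)**2*(-1) = 16*(-1) = -16)
(10*U)*(23 - w(B(2), 0)) = (10*(-16))*(23 - (20 - 15*0 - 5*2)) = -160*(23 - (20 + 0 - 10)) = -160*(23 - 1*10) = -160*(23 - 10) = -160*13 = -2080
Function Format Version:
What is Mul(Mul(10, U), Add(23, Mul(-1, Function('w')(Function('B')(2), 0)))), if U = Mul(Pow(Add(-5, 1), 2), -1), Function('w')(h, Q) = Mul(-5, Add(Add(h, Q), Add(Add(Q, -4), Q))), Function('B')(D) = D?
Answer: -2080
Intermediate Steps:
Function('w')(h, Q) = Add(20, Mul(-15, Q), Mul(-5, h)) (Function('w')(h, Q) = Mul(-5, Add(Add(Q, h), Add(Add(-4, Q), Q))) = Mul(-5, Add(Add(Q, h), Add(-4, Mul(2, Q)))) = Mul(-5, Add(-4, h, Mul(3, Q))) = Add(20, Mul(-15, Q), Mul(-5, h)))
U = -16 (U = Mul(Pow(-4, 2), -1) = Mul(16, -1) = -16)
Mul(Mul(10, U), Add(23, Mul(-1, Function('w')(Function('B')(2), 0)))) = Mul(Mul(10, -16), Add(23, Mul(-1, Add(20, Mul(-15, 0), Mul(-5, 2))))) = Mul(-160, Add(23, Mul(-1, Add(20, 0, -10)))) = Mul(-160, Add(23, Mul(-1, 10))) = Mul(-160, Add(23, -10)) = Mul(-160, 13) = -2080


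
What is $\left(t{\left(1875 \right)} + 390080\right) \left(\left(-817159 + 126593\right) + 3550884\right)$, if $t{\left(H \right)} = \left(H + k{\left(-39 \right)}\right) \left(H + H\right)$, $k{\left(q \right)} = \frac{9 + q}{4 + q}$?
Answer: $\frac{148655903635580}{7} \approx 2.1237 \cdot 10^{13}$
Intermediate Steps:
$k{\left(q \right)} = \frac{9 + q}{4 + q}$
$t{\left(H \right)} = 2 H \left(\frac{6}{7} + H\right)$ ($t{\left(H \right)} = \left(H + \frac{9 - 39}{4 - 39}\right) \left(H + H\right) = \left(H + \frac{1}{-35} \left(-30\right)\right) 2 H = \left(H - - \frac{6}{7}\right) 2 H = \left(H + \frac{6}{7}\right) 2 H = \left(\frac{6}{7} + H\right) 2 H = 2 H \left(\frac{6}{7} + H\right)$)
$\left(t{\left(1875 \right)} + 390080\right) \left(\left(-817159 + 126593\right) + 3550884\right) = \left(\frac{2}{7} \cdot 1875 \left(6 + 7 \cdot 1875\right) + 390080\right) \left(\left(-817159 + 126593\right) + 3550884\right) = \left(\frac{2}{7} \cdot 1875 \left(6 + 13125\right) + 390080\right) \left(-690566 + 3550884\right) = \left(\frac{2}{7} \cdot 1875 \cdot 13131 + 390080\right) 2860318 = \left(\frac{49241250}{7} + 390080\right) 2860318 = \frac{51971810}{7} \cdot 2860318 = \frac{148655903635580}{7}$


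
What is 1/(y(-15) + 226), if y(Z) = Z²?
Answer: 1/451 ≈ 0.0022173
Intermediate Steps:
1/(y(-15) + 226) = 1/((-15)² + 226) = 1/(225 + 226) = 1/451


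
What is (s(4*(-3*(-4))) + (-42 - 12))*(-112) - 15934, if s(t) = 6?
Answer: -10558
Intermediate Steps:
(s(4*(-3*(-4))) + (-42 - 12))*(-112) - 15934 = (6 + (-42 - 12))*(-112) - 15934 = (6 - 54)*(-112) - 15934 = -48*(-112) - 15934 = 5376 - 15934 = -10558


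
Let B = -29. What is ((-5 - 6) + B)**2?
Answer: 1600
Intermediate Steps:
((-5 - 6) + B)**2 = ((-5 - 6) - 29)**2 = (-11 - 29)**2 = (-40)**2 = 1600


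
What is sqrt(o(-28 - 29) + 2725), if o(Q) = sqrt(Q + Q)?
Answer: sqrt(2725 + I*sqrt(114)) ≈ 52.202 + 0.1023*I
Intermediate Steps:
o(Q) = sqrt(2)*sqrt(Q) (o(Q) = sqrt(2*Q) = sqrt(2)*sqrt(Q))
sqrt(o(-28 - 29) + 2725) = sqrt(sqrt(2)*sqrt(-28 - 29) + 2725) = sqrt(sqrt(2)*sqrt(-57) + 2725) = sqrt(sqrt(2)*(I*sqrt(57)) + 2725) = sqrt(I*sqrt(114) + 2725) = sqrt(2725 + I*sqrt(114))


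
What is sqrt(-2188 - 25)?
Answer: I*sqrt(2213) ≈ 47.043*I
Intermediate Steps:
sqrt(-2188 - 25) = sqrt(-2213) = I*sqrt(2213)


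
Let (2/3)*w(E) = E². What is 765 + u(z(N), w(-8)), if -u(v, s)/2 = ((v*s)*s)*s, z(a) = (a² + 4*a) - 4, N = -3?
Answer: 12387069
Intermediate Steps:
w(E) = 3*E²/2
z(a) = -4 + a² + 4*a
u(v, s) = -2*v*s³ (u(v, s) = -2*(v*s)*s*s = -2*(s*v)*s*s = -2*v*s²*s = -2*v*s³)
765 + u(z(N), w(-8)) = 765 - 2*(-4 + (-3)² + 4*(-3))*((3/2)*(-8)²)³ = 765 - 2*(-4 + 9 - 12)*((3/2)*64)³ = 765 - 2*(-7)*96³ = 765 - 2*(-7)*884736 = 765 + 12386304 = 12387069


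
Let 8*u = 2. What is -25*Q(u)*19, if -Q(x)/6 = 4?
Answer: 11400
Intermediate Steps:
u = 1/4 (u = (1/8)*2 = 1/4 ≈ 0.25000)
Q(x) = -24 (Q(x) = -6*4 = -24)
-25*Q(u)*19 = -25*(-24)*19 = 600*19 = 11400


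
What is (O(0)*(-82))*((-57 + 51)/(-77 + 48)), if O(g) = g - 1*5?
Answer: 2460/29 ≈ 84.828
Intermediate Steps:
O(g) = -5 + g (O(g) = g - 5 = -5 + g)
(O(0)*(-82))*((-57 + 51)/(-77 + 48)) = ((-5 + 0)*(-82))*((-57 + 51)/(-77 + 48)) = (-5*(-82))*(-6/(-29)) = 410*(-6*(-1/29)) = 410*(6/29) = 2460/29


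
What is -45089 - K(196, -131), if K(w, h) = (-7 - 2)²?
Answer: -45170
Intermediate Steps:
K(w, h) = 81 (K(w, h) = (-9)² = 81)
-45089 - K(196, -131) = -45089 - 1*81 = -45089 - 81 = -45170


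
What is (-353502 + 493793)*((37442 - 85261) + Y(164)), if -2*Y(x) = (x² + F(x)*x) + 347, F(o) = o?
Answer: -21012365107/2 ≈ -1.0506e+10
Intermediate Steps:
Y(x) = -347/2 - x² (Y(x) = -((x² + x*x) + 347)/2 = -((x² + x²) + 347)/2 = -(2*x² + 347)/2 = -(347 + 2*x²)/2 = -347/2 - x²)
(-353502 + 493793)*((37442 - 85261) + Y(164)) = (-353502 + 493793)*((37442 - 85261) + (-347/2 - 1*164²)) = 140291*(-47819 + (-347/2 - 1*26896)) = 140291*(-47819 + (-347/2 - 26896)) = 140291*(-47819 - 54139/2) = 140291*(-149777/2) = -21012365107/2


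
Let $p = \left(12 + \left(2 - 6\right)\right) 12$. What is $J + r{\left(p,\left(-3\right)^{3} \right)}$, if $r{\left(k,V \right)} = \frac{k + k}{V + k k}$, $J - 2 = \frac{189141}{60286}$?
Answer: $\frac{952509223}{184656018} \approx 5.1583$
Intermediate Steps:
$J = \frac{309713}{60286}$ ($J = 2 + \frac{189141}{60286} = \frac{309713}{60286} \approx 5.1374$)
$p = 96$ ($p = \left(12 - 4\right) 12 = 8 \cdot 12 = 96$)
$r{\left(k,V \right)} = \frac{2 k}{V + k^{2}}$
$J + r{\left(p,\left(-3\right)^{3} \right)} = \frac{309713}{60286} + 2 \cdot 96 \frac{1}{\left(-3\right)^{3} + 96^{2}} = \frac{309713}{60286} + 2 \cdot 96 \frac{1}{-27 + 9216} = \frac{309713}{60286} + 2 \cdot 96 \cdot \frac{1}{9189} = \frac{309713}{60286} + \frac{64}{3063} = \frac{952509223}{184656018}$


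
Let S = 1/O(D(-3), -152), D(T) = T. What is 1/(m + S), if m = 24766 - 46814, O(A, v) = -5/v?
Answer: -5/110088 ≈ -4.5418e-5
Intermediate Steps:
O(A, v) = -5/v
m = -22048
S = 152/5 (S = 1/(-5/(-152)) = 1/(-5*(-1/152)) = 1/(5/152) = 152/5 ≈ 30.400)
1/(m + S) = 1/(-22048 + 152/5) = 1/(-110088/5) = -5/110088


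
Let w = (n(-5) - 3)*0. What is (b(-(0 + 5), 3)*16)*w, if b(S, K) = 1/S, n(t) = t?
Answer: 0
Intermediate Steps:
w = 0 (w = (-5 - 3)*0 = -8*0 = 0)
(b(-(0 + 5), 3)*16)*w = (16/(-(0 + 5)))*0 = (16/(-1*5))*0 = (16/(-5))*0 = -⅕*16*0 = -16/5*0 = 0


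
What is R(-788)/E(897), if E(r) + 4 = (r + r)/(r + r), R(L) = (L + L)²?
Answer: -2483776/3 ≈ -8.2793e+5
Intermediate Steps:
R(L) = 4*L² (R(L) = (2*L)² = 4*L²)
E(r) = -3 (E(r) = -4 + (r + r)/(r + r) = -4 + (2*r)/((2*r)) = -4 + (2*r)*(1/(2*r)) = -4 + 1 = -3)
R(-788)/E(897) = (4*(-788)²)/(-3) = (4*620944)*(-⅓) = 2483776*(-⅓) = -2483776/3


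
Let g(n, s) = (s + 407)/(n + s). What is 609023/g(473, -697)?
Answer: 68210576/145 ≈ 4.7042e+5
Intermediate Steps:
g(n, s) = (407 + s)/(n + s)
609023/g(473, -697) = 609023/(((407 - 697)/(473 - 697))) = 609023/((-290/(-224))) = 609023/((-1/224*(-290))) = 609023/(145/112) = 609023*(112/145) = 68210576/145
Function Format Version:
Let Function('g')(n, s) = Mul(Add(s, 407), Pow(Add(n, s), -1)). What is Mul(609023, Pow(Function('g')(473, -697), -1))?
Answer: Rational(68210576, 145) ≈ 4.7042e+5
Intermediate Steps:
Function('g')(n, s) = Mul(Pow(Add(n, s), -1), Add(407, s)) (Function('g')(n, s) = Mul(Add(407, s), Pow(Add(n, s), -1)) = Mul(Pow(Add(n, s), -1), Add(407, s)))
Mul(609023, Pow(Function('g')(473, -697), -1)) = Mul(609023, Pow(Mul(Pow(Add(473, -697), -1), Add(407, -697)), -1)) = Mul(609023, Pow(Mul(Pow(-224, -1), -290), -1)) = Mul(609023, Pow(Mul(Rational(-1, 224), -290), -1)) = Mul(609023, Pow(Rational(145, 112), -1)) = Mul(609023, Rational(112, 145)) = Rational(68210576, 145)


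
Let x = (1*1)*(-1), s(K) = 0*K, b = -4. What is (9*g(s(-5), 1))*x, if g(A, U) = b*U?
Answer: 36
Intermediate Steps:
s(K) = 0
g(A, U) = -4*U
x = -1 (x = 1*(-1) = -1)
(9*g(s(-5), 1))*x = (9*(-4*1))*(-1) = (9*(-4))*(-1) = -36*(-1) = 36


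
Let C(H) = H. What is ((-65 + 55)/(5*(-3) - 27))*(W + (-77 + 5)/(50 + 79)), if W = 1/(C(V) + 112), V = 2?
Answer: -13465/102942 ≈ -0.13080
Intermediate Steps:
W = 1/114 (W = 1/(2 + 112) = 1/114 ≈ 0.0087719)
((-65 + 55)/(5*(-3) - 27))*(W + (-77 + 5)/(50 + 79)) = ((-65 + 55)/(5*(-3) - 27))*(1/114 + (-77 + 5)/(50 + 79)) = (-10/(-15 - 27))*(1/114 - 72/129) = (-10/(-42))*(1/114 - 72*1/129) = (-10*(-1/42))*(1/114 - 24/43) = (5/21)*(-2693/4902) = -13465/102942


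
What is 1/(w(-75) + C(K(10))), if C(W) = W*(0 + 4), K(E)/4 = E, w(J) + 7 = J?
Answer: 1/78 ≈ 0.012821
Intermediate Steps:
w(J) = -7 + J
K(E) = 4*E
C(W) = 4*W (C(W) = W*4 = 4*W)
1/(w(-75) + C(K(10))) = 1/((-7 - 75) + 4*(4*10)) = 1/(-82 + 4*40) = 1/(-82 + 160) = 1/78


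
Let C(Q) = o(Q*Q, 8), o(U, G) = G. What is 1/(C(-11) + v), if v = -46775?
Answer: -1/46767 ≈ -2.1383e-5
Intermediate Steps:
C(Q) = 8
1/(C(-11) + v) = 1/(8 - 46775) = 1/(-46767) = -1/46767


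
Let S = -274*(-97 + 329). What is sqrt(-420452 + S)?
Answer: 6*I*sqrt(13445) ≈ 695.72*I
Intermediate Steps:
S = -63568 (S = -274*232 = -63568)
sqrt(-420452 + S) = sqrt(-420452 - 63568) = sqrt(-484020) = 6*I*sqrt(13445)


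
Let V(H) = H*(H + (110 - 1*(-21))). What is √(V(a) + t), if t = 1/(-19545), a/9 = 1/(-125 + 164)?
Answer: √1955108650845/254085 ≈ 5.5031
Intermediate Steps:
a = 3/13 (a = 9/(-125 + 164) = 9/39 = 9*(1/39) = 3/13 ≈ 0.23077)
t = -1/19545 ≈ -5.1164e-5
V(H) = H*(131 + H) (V(H) = H*(H + (110 + 21)) = H*(H + 131) = H*(131 + H))
√(V(a) + t) = √(3*(131 + 3/13)/13 - 1/19545) = √((3/13)*(1706/13) - 1/19545) = √(5118/169 - 1/19545) = √(100031141/3303105) = √1955108650845/254085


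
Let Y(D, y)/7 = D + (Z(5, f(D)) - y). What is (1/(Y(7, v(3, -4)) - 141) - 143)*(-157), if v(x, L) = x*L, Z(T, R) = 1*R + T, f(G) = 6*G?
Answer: 7206614/321 ≈ 22451.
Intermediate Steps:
Z(T, R) = R + T
v(x, L) = L*x
Y(D, y) = 35 - 7*y + 49*D (Y(D, y) = 7*(D + ((6*D + 5) - y)) = 7*(D + ((5 + 6*D) - y)) = 7*(D + (5 - y + 6*D)) = 7*(5 - y + 7*D) = 35 - 7*y + 49*D)
(1/(Y(7, v(3, -4)) - 141) - 143)*(-157) = (1/((35 - (-28)*3 + 49*7) - 141) - 143)*(-157) = (1/((35 - 7*(-12) + 343) - 141) - 143)*(-157) = (1/((35 + 84 + 343) - 141) - 143)*(-157) = (1/(462 - 141) - 143)*(-157) = (1/321 - 143)*(-157) = -45902/321*(-157) = 7206614/321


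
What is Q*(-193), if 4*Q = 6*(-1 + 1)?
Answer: 0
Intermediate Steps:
Q = 0 (Q = (6*(-1 + 1))/4 = (6*0)/4 = (¼)*0 = 0)
Q*(-193) = 0*(-193) = 0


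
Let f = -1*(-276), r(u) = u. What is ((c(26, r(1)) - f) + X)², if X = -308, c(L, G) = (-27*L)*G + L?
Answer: 1587600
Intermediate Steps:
c(L, G) = L - 27*G*L (c(L, G) = -27*G*L + L = L - 27*G*L)
f = 276
((c(26, r(1)) - f) + X)² = ((26*(1 - 27*1) - 1*276) - 308)² = ((26*(1 - 27) - 276) - 308)² = ((26*(-26) - 276) - 308)² = ((-676 - 276) - 308)² = (-952 - 308)² = (-1260)² = 1587600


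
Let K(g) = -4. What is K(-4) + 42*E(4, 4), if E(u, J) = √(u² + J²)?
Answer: -4 + 168*√2 ≈ 233.59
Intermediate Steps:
E(u, J) = √(J² + u²)
K(-4) + 42*E(4, 4) = -4 + 42*√(4² + 4²) = -4 + 42*√(16 + 16) = -4 + 42*√32 = -4 + 42*(4*√2) = -4 + 168*√2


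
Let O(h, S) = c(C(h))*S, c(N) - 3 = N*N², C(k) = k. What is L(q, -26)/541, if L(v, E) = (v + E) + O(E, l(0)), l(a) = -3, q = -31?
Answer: 52662/541 ≈ 97.342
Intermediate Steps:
c(N) = 3 + N³ (c(N) = 3 + N*N² = 3 + N³)
O(h, S) = S*(3 + h³) (O(h, S) = (3 + h³)*S = S*(3 + h³))
L(v, E) = -9 + E + v - 3*E³ (L(v, E) = (v + E) - 3*(3 + E³) = (E + v) + (-9 - 3*E³) = -9 + E + v - 3*E³)
L(q, -26)/541 = (-9 - 26 - 31 - 3*(-26)³)/541 = (-9 - 26 - 31 - 3*(-17576))*(1/541) = (-9 - 26 - 31 + 52728)*(1/541) = 52662*(1/541) = 52662/541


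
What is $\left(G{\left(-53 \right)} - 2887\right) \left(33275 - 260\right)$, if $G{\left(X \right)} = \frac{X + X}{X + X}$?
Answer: $-95281290$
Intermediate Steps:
$G{\left(X \right)} = 1$ ($G{\left(X \right)} = \frac{2 X}{2 X} = 2 X \frac{1}{2 X} = 1$)
$\left(G{\left(-53 \right)} - 2887\right) \left(33275 - 260\right) = \left(1 - 2887\right) \left(33275 - 260\right) = \left(-2886\right) 33015 = -95281290$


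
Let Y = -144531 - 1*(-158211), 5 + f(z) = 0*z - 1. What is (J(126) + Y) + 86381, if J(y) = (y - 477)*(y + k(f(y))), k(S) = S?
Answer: 57941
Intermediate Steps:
f(z) = -6 (f(z) = -5 + (0*z - 1) = -5 + (0 - 1) = -5 - 1 = -6)
Y = 13680 (Y = -144531 + 158211 = 13680)
J(y) = (-477 + y)*(-6 + y) (J(y) = (y - 477)*(y - 6) = (-477 + y)*(-6 + y))
(J(126) + Y) + 86381 = ((2862 + 126² - 483*126) + 13680) + 86381 = ((2862 + 15876 - 60858) + 13680) + 86381 = (-42120 + 13680) + 86381 = -28440 + 86381 = 57941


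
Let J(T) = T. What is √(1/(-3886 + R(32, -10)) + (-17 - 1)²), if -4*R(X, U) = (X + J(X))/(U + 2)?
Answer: √1221920965/1942 ≈ 18.000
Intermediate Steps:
R(X, U) = -X/(2*(2 + U)) (R(X, U) = -(X + X)/(4*(U + 2)) = -2*X/(4*(2 + U)) = -X/(2*(2 + U)))
√(1/(-3886 + R(32, -10)) + (-17 - 1)²) = √(1/(-3886 - 1*32/(4 + 2*(-10))) + (-17 - 1)²) = √(1/(-3886 - 1*32/(4 - 20)) + (-18)²) = √(1/(-3886 - 1*32/(-16)) + 324) = √(1/(-3886 - 1*32*(-1/16)) + 324) = √(1/(-3886 + 2) + 324) = √(1/(-3884) + 324) = √(-1/3884 + 324) = √(1258415/3884) = √1221920965/1942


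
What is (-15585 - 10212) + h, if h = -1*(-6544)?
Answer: -19253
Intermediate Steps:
h = 6544
(-15585 - 10212) + h = (-15585 - 10212) + 6544 = -25797 + 6544 = -19253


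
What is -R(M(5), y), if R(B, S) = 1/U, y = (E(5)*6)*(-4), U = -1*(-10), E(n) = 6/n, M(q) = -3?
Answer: -⅒ ≈ -0.10000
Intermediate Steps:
U = 10
y = -144/5 (y = ((6/5)*6)*(-4) = (36/5)*(-4) = -144/5 ≈ -28.800)
R(B, S) = ⅒ (R(B, S) = 1/10 = ⅒)
-R(M(5), y) = -1*⅒ = -⅒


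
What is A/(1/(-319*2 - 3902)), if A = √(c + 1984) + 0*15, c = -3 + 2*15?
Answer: -4540*√2011 ≈ -2.0359e+5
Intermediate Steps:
c = 27 (c = -3 + 30 = 27)
A = √2011 (A = √(27 + 1984) + 0*15 = √2011 + 0 = √2011 ≈ 44.844)
A/(1/(-319*2 - 3902)) = √2011/(1/(-319*2 - 3902)) = √2011/(1/(-638 - 3902)) = √2011/(1/(-4540)) = √2011/(-1/4540) = √2011*(-4540) = -4540*√2011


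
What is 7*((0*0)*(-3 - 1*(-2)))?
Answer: 0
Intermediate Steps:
7*((0*0)*(-3 - 1*(-2))) = 7*(0*(-3 + 2)) = 7*(0*(-1)) = 7*0 = 0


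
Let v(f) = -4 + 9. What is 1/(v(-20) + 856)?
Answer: 1/861 ≈ 0.0011614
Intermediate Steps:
v(f) = 5
1/(v(-20) + 856) = 1/(5 + 856) = 1/861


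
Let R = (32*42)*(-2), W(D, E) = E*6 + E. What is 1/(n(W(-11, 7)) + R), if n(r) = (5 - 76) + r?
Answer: -1/2710 ≈ -0.00036900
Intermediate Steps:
W(D, E) = 7*E (W(D, E) = 6*E + E = 7*E)
n(r) = -71 + r
R = -2688 (R = 1344*(-2) = -2688)
1/(n(W(-11, 7)) + R) = 1/((-71 + 7*7) - 2688) = 1/((-71 + 49) - 2688) = 1/(-22 - 2688) = 1/(-2710) = -1/2710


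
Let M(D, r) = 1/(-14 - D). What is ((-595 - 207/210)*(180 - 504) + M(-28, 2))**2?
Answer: 182708234675521/4900 ≈ 3.7287e+10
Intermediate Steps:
((-595 - 207/210)*(180 - 504) + M(-28, 2))**2 = ((-595 - 207/210)*(180 - 504) - 1/(14 - 28))**2 = ((-595 - 207*1/210)*(-324) - 1/(-14))**2 = ((-595 - 69/70)*(-324) - 1*(-1/14))**2 = (-41719/70*(-324) + 1/14)**2 = (6758478/35 + 1/14)**2 = (13516961/70)**2 = 182708234675521/4900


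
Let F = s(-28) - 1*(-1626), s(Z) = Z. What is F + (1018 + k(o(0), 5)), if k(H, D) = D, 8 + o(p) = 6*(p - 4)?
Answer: 2621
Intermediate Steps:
o(p) = -32 + 6*p (o(p) = -8 + 6*(p - 4) = -8 + 6*(-4 + p) = -8 + (-24 + 6*p) = -32 + 6*p)
F = 1598 (F = -28 - 1*(-1626) = -28 + 1626 = 1598)
F + (1018 + k(o(0), 5)) = 1598 + (1018 + 5) = 1598 + 1023 = 2621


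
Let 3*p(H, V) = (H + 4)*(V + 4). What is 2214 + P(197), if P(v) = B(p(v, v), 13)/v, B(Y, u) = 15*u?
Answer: 436353/197 ≈ 2215.0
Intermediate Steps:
p(H, V) = (4 + H)*(4 + V)/3 (p(H, V) = ((H + 4)*(V + 4))/3 = ((4 + H)*(4 + V))/3 = (4 + H)*(4 + V)/3)
P(v) = 195/v (P(v) = (15*13)/v = 195/v)
2214 + P(197) = 2214 + 195/197 = 436353/197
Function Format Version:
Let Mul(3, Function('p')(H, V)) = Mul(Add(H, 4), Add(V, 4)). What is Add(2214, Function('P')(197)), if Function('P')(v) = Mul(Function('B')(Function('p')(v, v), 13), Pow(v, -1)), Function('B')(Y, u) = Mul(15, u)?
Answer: Rational(436353, 197) ≈ 2215.0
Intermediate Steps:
Function('p')(H, V) = Mul(Rational(1, 3), Add(4, H), Add(4, V)) (Function('p')(H, V) = Mul(Rational(1, 3), Mul(Add(H, 4), Add(V, 4))) = Mul(Rational(1, 3), Mul(Add(4, H), Add(4, V))) = Mul(Rational(1, 3), Add(4, H), Add(4, V)))
Function('P')(v) = Mul(195, Pow(v, -1)) (Function('P')(v) = Mul(Mul(15, 13), Pow(v, -1)) = Mul(195, Pow(v, -1)))
Add(2214, Function('P')(197)) = Add(2214, Mul(195, Pow(197, -1))) = Add(2214, Mul(195, Rational(1, 197))) = Add(2214, Rational(195, 197)) = Rational(436353, 197)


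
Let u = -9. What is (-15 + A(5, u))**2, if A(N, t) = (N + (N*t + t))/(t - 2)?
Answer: 13456/121 ≈ 111.21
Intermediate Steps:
A(N, t) = (N + t + N*t)/(-2 + t) (A(N, t) = (N + (t + N*t))/(-2 + t) = (N + t + N*t)/(-2 + t))
(-15 + A(5, u))**2 = (-15 + (5 - 9 + 5*(-9))/(-2 - 9))**2 = (-15 + (5 - 9 - 45)/(-11))**2 = (-15 - 1/11*(-49))**2 = (-15 + 49/11)**2 = (-116/11)**2 = 13456/121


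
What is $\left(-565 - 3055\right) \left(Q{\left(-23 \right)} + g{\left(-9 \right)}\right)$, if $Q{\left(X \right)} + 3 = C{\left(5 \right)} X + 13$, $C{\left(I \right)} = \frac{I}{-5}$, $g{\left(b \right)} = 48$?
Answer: $-293220$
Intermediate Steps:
$C{\left(I \right)} = - \frac{I}{5}$ ($C{\left(I \right)} = I \left(- \frac{1}{5}\right) = - \frac{I}{5}$)
$Q{\left(X \right)} = 10 - X$ ($Q{\left(X \right)} = -3 + \left(\left(- \frac{1}{5}\right) 5 X + 13\right) = -3 - \left(-13 + X\right) = 10 - X$)
$\left(-565 - 3055\right) \left(Q{\left(-23 \right)} + g{\left(-9 \right)}\right) = \left(-565 - 3055\right) \left(\left(10 - -23\right) + 48\right) = - 3620 \left(\left(10 + 23\right) + 48\right) = - 3620 \left(33 + 48\right) = \left(-3620\right) 81 = -293220$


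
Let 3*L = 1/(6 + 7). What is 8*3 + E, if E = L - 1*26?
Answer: -77/39 ≈ -1.9744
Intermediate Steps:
L = 1/39 (L = 1/(3*(6 + 7)) = (⅓)/13 = (⅓)*(1/13) = 1/39 ≈ 0.025641)
E = -1013/39 (E = 1/39 - 1*26 = 1/39 - 26 = -1013/39 ≈ -25.974)
8*3 + E = 8*3 - 1013/39 = 24 - 1013/39 = -77/39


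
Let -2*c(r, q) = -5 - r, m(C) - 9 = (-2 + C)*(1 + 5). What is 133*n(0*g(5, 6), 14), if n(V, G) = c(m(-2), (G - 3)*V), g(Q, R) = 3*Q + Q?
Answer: -665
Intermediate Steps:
g(Q, R) = 4*Q
m(C) = -3 + 6*C (m(C) = 9 + (-2 + C)*(1 + 5) = 9 + (-2 + C)*6 = 9 + (-12 + 6*C) = -3 + 6*C)
c(r, q) = 5/2 + r/2 (c(r, q) = -(-5 - r)/2 = 5/2 + r/2)
n(V, G) = -5 (n(V, G) = 5/2 + (-3 + 6*(-2))/2 = 5/2 + (-3 - 12)/2 = 5/2 + (½)*(-15) = 5/2 - 15/2 = -5)
133*n(0*g(5, 6), 14) = 133*(-5) = -665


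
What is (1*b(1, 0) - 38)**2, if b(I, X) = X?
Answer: 1444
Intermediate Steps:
(1*b(1, 0) - 38)**2 = (1*0 - 38)**2 = (0 - 38)**2 = (-38)**2 = 1444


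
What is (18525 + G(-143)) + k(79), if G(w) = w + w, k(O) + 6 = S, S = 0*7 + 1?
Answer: 18234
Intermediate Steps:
S = 1 (S = 0 + 1 = 1)
k(O) = -5 (k(O) = -6 + 1 = -5)
G(w) = 2*w
(18525 + G(-143)) + k(79) = (18525 + 2*(-143)) - 5 = (18525 - 286) - 5 = 18239 - 5 = 18234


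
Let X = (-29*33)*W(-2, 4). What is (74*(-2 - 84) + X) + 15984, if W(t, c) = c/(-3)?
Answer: 10896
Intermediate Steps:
W(t, c) = -c/3 (W(t, c) = c*(-⅓) = -c/3)
X = 1276 (X = (-29*33)*(-⅓*4) = -957*(-4/3) = 1276)
(74*(-2 - 84) + X) + 15984 = (74*(-2 - 84) + 1276) + 15984 = (74*(-86) + 1276) + 15984 = (-6364 + 1276) + 15984 = -5088 + 15984 = 10896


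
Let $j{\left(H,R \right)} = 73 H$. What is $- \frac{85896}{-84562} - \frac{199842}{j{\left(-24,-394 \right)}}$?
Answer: $\frac{1420794083}{12346052} \approx 115.08$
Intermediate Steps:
$- \frac{85896}{-84562} - \frac{199842}{j{\left(-24,-394 \right)}} = - \frac{85896}{-84562} - \frac{199842}{73 \left(-24\right)} = \left(-85896\right) \left(- \frac{1}{84562}\right) - \frac{199842}{-1752} = \frac{42948}{42281} - - \frac{33307}{292} = \frac{42948}{42281} + \frac{33307}{292} = \frac{1420794083}{12346052}$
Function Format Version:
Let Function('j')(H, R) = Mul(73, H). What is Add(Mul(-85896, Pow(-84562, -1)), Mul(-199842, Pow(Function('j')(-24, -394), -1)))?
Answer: Rational(1420794083, 12346052) ≈ 115.08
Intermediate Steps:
Add(Mul(-85896, Pow(-84562, -1)), Mul(-199842, Pow(Function('j')(-24, -394), -1))) = Add(Mul(-85896, Pow(-84562, -1)), Mul(-199842, Pow(Mul(73, -24), -1))) = Add(Mul(-85896, Rational(-1, 84562)), Mul(-199842, Pow(-1752, -1))) = Add(Rational(42948, 42281), Mul(-199842, Rational(-1, 1752))) = Add(Rational(42948, 42281), Rational(33307, 292)) = Rational(1420794083, 12346052)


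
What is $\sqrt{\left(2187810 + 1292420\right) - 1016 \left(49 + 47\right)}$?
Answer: $\sqrt{3382694} \approx 1839.2$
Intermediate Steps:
$\sqrt{\left(2187810 + 1292420\right) - 1016 \left(49 + 47\right)} = \sqrt{3480230 - 97536} = \sqrt{3382694}$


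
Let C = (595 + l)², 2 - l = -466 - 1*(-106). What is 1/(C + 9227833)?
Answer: 1/10143682 ≈ 9.8584e-8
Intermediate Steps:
l = 362 (l = 2 - (-466 - 1*(-106)) = 2 - (-466 + 106) = 2 - 1*(-360) = 2 + 360 = 362)
C = 915849 (C = (595 + 362)² = 957² = 915849)
1/(C + 9227833) = 1/(915849 + 9227833) = 1/10143682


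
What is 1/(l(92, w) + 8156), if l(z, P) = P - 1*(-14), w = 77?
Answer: 1/8247 ≈ 0.00012126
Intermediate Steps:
l(z, P) = 14 + P (l(z, P) = P + 14 = 14 + P)
1/(l(92, w) + 8156) = 1/((14 + 77) + 8156) = 1/(91 + 8156) = 1/8247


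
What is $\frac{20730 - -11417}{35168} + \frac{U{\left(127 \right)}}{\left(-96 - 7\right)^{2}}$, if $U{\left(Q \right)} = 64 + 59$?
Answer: $\frac{345373187}{373097312} \approx 0.92569$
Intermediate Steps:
$U{\left(Q \right)} = 123$
$\frac{20730 - -11417}{35168} + \frac{U{\left(127 \right)}}{\left(-96 - 7\right)^{2}} = \frac{20730 - -11417}{35168} + \frac{123}{\left(-96 - 7\right)^{2}} = \left(20730 + 11417\right) \frac{1}{35168} + \frac{123}{\left(-103\right)^{2}} = 32147 \cdot \frac{1}{35168} + \frac{123}{10609} = \frac{32147}{35168} + 123 \cdot \frac{1}{10609} = \frac{32147}{35168} + \frac{123}{10609} = \frac{345373187}{373097312}$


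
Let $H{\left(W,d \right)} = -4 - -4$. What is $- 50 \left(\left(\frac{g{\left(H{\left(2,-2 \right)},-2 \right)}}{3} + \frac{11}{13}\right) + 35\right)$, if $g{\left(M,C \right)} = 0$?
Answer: $- \frac{23300}{13} \approx -1792.3$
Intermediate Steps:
$H{\left(W,d \right)} = 0$ ($H{\left(W,d \right)} = -4 + 4 = 0$)
$- 50 \left(\left(\frac{g{\left(H{\left(2,-2 \right)},-2 \right)}}{3} + \frac{11}{13}\right) + 35\right) = - 50 \left(\left(\frac{0}{3} + \frac{11}{13}\right) + 35\right) = - 50 \left(\left(0 \cdot \frac{1}{3} + 11 \cdot \frac{1}{13}\right) + 35\right) = - 50 \left(\left(0 + \frac{11}{13}\right) + 35\right) = - 50 \left(\frac{11}{13} + 35\right) = \left(-50\right) \frac{466}{13} = - \frac{23300}{13}$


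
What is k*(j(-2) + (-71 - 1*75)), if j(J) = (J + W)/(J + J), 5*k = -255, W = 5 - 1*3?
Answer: 7446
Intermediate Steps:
W = 2 (W = 5 - 3 = 2)
k = -51 (k = (⅕)*(-255) = -51)
j(J) = (2 + J)/(2*J) (j(J) = (J + 2)/(J + J) = (2 + J)/((2*J)) = (2 + J)*(1/(2*J)) = (2 + J)/(2*J))
k*(j(-2) + (-71 - 1*75)) = -51*((½)*(2 - 2)/(-2) + (-71 - 1*75)) = -51*((½)*(-½)*0 + (-71 - 75)) = -51*(0 - 146) = -51*(-146) = 7446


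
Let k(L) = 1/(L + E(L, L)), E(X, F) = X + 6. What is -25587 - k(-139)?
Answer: -6959663/272 ≈ -25587.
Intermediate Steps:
E(X, F) = 6 + X
k(L) = 1/(6 + 2*L) (k(L) = 1/(L + (6 + L)) = 1/(6 + 2*L))
-25587 - k(-139) = -25587 - 1/(2*(3 - 139)) = -25587 - 1/(2*(-136)) = -25587 - (-1)/(2*136) = -25587 - 1*(-1/272) = -25587 + 1/272 = -6959663/272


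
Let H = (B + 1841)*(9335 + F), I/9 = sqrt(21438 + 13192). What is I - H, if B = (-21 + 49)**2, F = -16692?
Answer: 19312125 + 9*sqrt(34630) ≈ 1.9314e+7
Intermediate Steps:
I = 9*sqrt(34630) (I = 9*sqrt(21438 + 13192) = 9*sqrt(34630) ≈ 1674.8)
B = 784 (B = 28**2 = 784)
H = -19312125 (H = (784 + 1841)*(9335 - 16692) = 2625*(-7357) = -19312125)
I - H = 9*sqrt(34630) - 1*(-19312125) = 9*sqrt(34630) + 19312125 = 19312125 + 9*sqrt(34630)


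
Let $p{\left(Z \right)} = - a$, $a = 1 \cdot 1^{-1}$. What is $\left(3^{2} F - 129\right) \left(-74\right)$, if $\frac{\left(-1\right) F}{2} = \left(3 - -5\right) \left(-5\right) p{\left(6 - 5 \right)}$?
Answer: $62826$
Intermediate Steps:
$a = 1$ ($a = 1 \cdot 1 = 1$)
$p{\left(Z \right)} = -1$ ($p{\left(Z \right)} = \left(-1\right) 1 = -1$)
$F = -80$ ($F = - 2 \left(3 - -5\right) \left(-5\right) \left(-1\right) = - 2 \left(3 + 5\right) \left(-5\right) \left(-1\right) = - 2 \cdot 8 \left(-5\right) \left(-1\right) = - 2 \left(\left(-40\right) \left(-1\right)\right) = \left(-2\right) 40 = -80$)
$\left(3^{2} F - 129\right) \left(-74\right) = \left(3^{2} \left(-80\right) - 129\right) \left(-74\right) = \left(9 \left(-80\right) - 129\right) \left(-74\right) = \left(-720 - 129\right) \left(-74\right) = \left(-849\right) \left(-74\right) = 62826$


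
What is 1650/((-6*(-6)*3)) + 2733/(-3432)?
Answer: 149101/10296 ≈ 14.481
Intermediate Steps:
1650/((-6*(-6)*3)) + 2733/(-3432) = 1650/((36*3)) + 2733*(-1/3432) = 1650/108 - 911/1144 = 1650*(1/108) - 911/1144 = 275/18 - 911/1144 = 149101/10296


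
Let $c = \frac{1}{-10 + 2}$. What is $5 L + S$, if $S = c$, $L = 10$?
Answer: $\frac{399}{8} \approx 49.875$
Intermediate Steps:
$c = - \frac{1}{8}$ ($c = \frac{1}{-8} = - \frac{1}{8} \approx -0.125$)
$S = - \frac{1}{8} \approx -0.125$
$5 L + S = 5 \cdot 10 - \frac{1}{8} = 50 - \frac{1}{8} = \frac{399}{8}$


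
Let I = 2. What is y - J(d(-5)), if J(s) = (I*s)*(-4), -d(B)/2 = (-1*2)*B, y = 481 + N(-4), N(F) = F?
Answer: 317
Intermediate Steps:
y = 477 (y = 481 - 4 = 477)
d(B) = 4*B (d(B) = -2*(-1*2)*B = -(-4)*B = 4*B)
J(s) = -8*s (J(s) = (2*s)*(-4) = -8*s)
y - J(d(-5)) = 477 - (-8)*4*(-5) = 477 - (-8)*(-20) = 477 - 1*160 = 477 - 160 = 317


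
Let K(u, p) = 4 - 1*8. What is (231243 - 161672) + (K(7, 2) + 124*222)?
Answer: 97095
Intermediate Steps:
K(u, p) = -4 (K(u, p) = 4 - 8 = -4)
(231243 - 161672) + (K(7, 2) + 124*222) = (231243 - 161672) + (-4 + 124*222) = 69571 + (-4 + 27528) = 69571 + 27524 = 97095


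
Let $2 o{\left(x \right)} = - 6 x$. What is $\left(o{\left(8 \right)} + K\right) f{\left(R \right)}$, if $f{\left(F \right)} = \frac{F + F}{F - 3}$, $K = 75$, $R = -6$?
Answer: $68$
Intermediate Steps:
$o{\left(x \right)} = - 3 x$ ($o{\left(x \right)} = \frac{\left(-6\right) x}{2} = - 3 x$)
$f{\left(F \right)} = \frac{2 F}{-3 + F}$
$\left(o{\left(8 \right)} + K\right) f{\left(R \right)} = \left(\left(-3\right) 8 + 75\right) 2 \left(-6\right) \frac{1}{-3 - 6} = \left(-24 + 75\right) 2 \left(-6\right) \frac{1}{-9} = 51 \cdot 2 \left(-6\right) \left(- \frac{1}{9}\right) = 51 \cdot \frac{4}{3} = 68$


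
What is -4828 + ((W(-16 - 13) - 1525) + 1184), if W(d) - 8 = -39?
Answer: -5200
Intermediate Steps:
W(d) = -31 (W(d) = 8 - 39 = -31)
-4828 + ((W(-16 - 13) - 1525) + 1184) = -4828 + ((-31 - 1525) + 1184) = -4828 + (-1556 + 1184) = -4828 - 372 = -5200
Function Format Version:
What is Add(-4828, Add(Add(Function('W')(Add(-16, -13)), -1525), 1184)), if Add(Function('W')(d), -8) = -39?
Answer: -5200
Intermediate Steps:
Function('W')(d) = -31 (Function('W')(d) = Add(8, -39) = -31)
Add(-4828, Add(Add(Function('W')(Add(-16, -13)), -1525), 1184)) = Add(-4828, Add(Add(-31, -1525), 1184)) = Add(-4828, Add(-1556, 1184)) = Add(-4828, -372) = -5200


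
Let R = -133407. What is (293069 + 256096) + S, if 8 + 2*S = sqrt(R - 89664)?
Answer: 549161 + I*sqrt(223071)/2 ≈ 5.4916e+5 + 236.15*I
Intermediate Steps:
S = -4 + I*sqrt(223071)/2 (S = -4 + sqrt(-133407 - 89664)/2 = -4 + sqrt(-223071)/2 = -4 + (I*sqrt(223071))/2 = -4 + I*sqrt(223071)/2 ≈ -4.0 + 236.15*I)
(293069 + 256096) + S = (293069 + 256096) + (-4 + I*sqrt(223071)/2) = 549165 + (-4 + I*sqrt(223071)/2) = 549161 + I*sqrt(223071)/2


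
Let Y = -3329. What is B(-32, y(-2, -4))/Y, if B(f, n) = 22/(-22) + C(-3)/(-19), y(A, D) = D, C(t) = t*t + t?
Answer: 25/63251 ≈ 0.00039525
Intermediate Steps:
C(t) = t + t**2 (C(t) = t**2 + t = t + t**2)
B(f, n) = -25/19 (B(f, n) = 22/(-22) - 3*(1 - 3)/(-19) = 22*(-1/22) - 3*(-2)*(-1/19) = -1 + 6*(-1/19) = -1 - 6/19 = -25/19)
B(-32, y(-2, -4))/Y = -25/19/(-3329) = -1/3329*(-25/19) = 25/63251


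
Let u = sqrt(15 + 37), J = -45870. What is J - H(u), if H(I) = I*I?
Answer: -45922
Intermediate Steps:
u = 2*sqrt(13) (u = sqrt(52) = 2*sqrt(13) ≈ 7.2111)
H(I) = I**2
J - H(u) = -45870 - (2*sqrt(13))**2 = -45870 - 1*52 = -45870 - 52 = -45922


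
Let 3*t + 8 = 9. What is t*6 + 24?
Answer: 26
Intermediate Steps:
t = ⅓ (t = -8/3 + (⅓)*9 = -8/3 + 3 = ⅓ ≈ 0.33333)
t*6 + 24 = (⅓)*6 + 24 = 2 + 24 = 26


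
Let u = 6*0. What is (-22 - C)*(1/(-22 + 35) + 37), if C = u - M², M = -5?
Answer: 1446/13 ≈ 111.23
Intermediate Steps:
u = 0
C = -25 (C = 0 - 1*(-5)² = 0 - 1*25 = 0 - 25 = -25)
(-22 - C)*(1/(-22 + 35) + 37) = (-22 - 1*(-25))*(1/(-22 + 35) + 37) = (-22 + 25)*(1/13 + 37) = 3*(1/13 + 37) = 3*(482/13) = 1446/13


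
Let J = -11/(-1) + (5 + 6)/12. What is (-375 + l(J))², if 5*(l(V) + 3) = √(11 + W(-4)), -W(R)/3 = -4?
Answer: (1890 - √23)²/25 ≈ 1.4216e+5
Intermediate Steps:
W(R) = 12 (W(R) = -3*(-4) = 12)
J = 143/12 (J = -11*(-1) + 11*(1/12) = 11 + 11/12 = 143/12 ≈ 11.917)
l(V) = -3 + √23/5 (l(V) = -3 + √(11 + 12)/5 = -3 + √23/5)
(-375 + l(J))² = (-375 + (-3 + √23/5))² = (-378 + √23/5)²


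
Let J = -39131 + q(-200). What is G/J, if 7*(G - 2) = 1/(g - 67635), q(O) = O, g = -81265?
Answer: -2084599/40994701300 ≈ -5.0850e-5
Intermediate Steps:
G = 2084599/1042300 (G = 2 + 1/(7*(-81265 - 67635)) = 2 + (⅐)/(-148900) = 2 + (⅐)*(-1/148900) = 2 - 1/1042300 = 2084599/1042300 ≈ 2.0000)
J = -39331 (J = -39131 - 200 = -39331)
G/J = (2084599/1042300)/(-39331) = (2084599/1042300)*(-1/39331) = -2084599/40994701300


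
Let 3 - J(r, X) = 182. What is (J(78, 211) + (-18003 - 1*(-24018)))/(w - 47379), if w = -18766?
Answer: -5836/66145 ≈ -0.088230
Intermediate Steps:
J(r, X) = -179 (J(r, X) = 3 - 1*182 = 3 - 182 = -179)
(J(78, 211) + (-18003 - 1*(-24018)))/(w - 47379) = (-179 + (-18003 - 1*(-24018)))/(-18766 - 47379) = (-179 + (-18003 + 24018))/(-66145) = (-179 + 6015)*(-1/66145) = 5836*(-1/66145) = -5836/66145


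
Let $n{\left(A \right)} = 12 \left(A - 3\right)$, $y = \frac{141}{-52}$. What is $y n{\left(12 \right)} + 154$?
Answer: $- \frac{1805}{13} \approx -138.85$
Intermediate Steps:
$y = - \frac{141}{52}$ ($y = 141 \left(- \frac{1}{52}\right) = - \frac{141}{52} \approx -2.7115$)
$n{\left(A \right)} = -36 + 12 A$ ($n{\left(A \right)} = 12 \left(-3 + A\right) = -36 + 12 A$)
$y n{\left(12 \right)} + 154 = - \frac{141 \left(-36 + 12 \cdot 12\right)}{52} + 154 = - \frac{141 \left(-36 + 144\right)}{52} + 154 = \left(- \frac{141}{52}\right) 108 + 154 = - \frac{3807}{13} + 154 = - \frac{1805}{13}$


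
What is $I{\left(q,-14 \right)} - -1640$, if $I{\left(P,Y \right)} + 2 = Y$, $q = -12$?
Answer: $1624$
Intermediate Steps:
$I{\left(P,Y \right)} = -2 + Y$
$I{\left(q,-14 \right)} - -1640 = \left(-2 - 14\right) - -1640 = -16 + 1640 = 1624$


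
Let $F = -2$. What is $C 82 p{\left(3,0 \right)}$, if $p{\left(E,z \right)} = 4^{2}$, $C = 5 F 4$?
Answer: $-52480$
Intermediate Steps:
$C = -40$ ($C = 5 \left(-2\right) 4 = \left(-10\right) 4 = -40$)
$p{\left(E,z \right)} = 16$
$C 82 p{\left(3,0 \right)} = \left(-40\right) 82 \cdot 16 = \left(-3280\right) 16 = -52480$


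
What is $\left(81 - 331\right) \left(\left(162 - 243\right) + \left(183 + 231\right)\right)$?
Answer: $-83250$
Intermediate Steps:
$\left(81 - 331\right) \left(\left(162 - 243\right) + \left(183 + 231\right)\right) = - 250 \left(\left(162 - 243\right) + 414\right) = - 250 \left(-81 + 414\right) = \left(-250\right) 333 = -83250$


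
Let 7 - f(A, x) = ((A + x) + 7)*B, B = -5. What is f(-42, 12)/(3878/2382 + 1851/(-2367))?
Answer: -2819097/22084 ≈ -127.65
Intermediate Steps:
f(A, x) = 42 + 5*A + 5*x (f(A, x) = 7 - ((A + x) + 7)*(-5) = 7 - (7 + A + x)*(-5) = 7 - (-35 - 5*A - 5*x) = 7 + (35 + 5*A + 5*x) = 42 + 5*A + 5*x)
f(-42, 12)/(3878/2382 + 1851/(-2367)) = (42 + 5*(-42) + 5*12)/(3878/2382 + 1851/(-2367)) = (42 - 210 + 60)/(3878*(1/2382) + 1851*(-1/2367)) = -108/(1939/1191 - 617/789) = -108/88336/104411 = -108*104411/88336 = -2819097/22084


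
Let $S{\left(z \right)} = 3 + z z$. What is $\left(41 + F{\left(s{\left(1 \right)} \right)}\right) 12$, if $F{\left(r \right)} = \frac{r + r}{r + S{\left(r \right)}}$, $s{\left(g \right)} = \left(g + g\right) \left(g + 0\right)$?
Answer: $\frac{1492}{3} \approx 497.33$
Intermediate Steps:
$S{\left(z \right)} = 3 + z^{2}$
$s{\left(g \right)} = 2 g^{2}$ ($s{\left(g \right)} = 2 g g = 2 g^{2}$)
$F{\left(r \right)} = \frac{2 r}{3 + r + r^{2}}$ ($F{\left(r \right)} = \frac{r + r}{r + \left(3 + r^{2}\right)} = \frac{2 r}{3 + r + r^{2}}$)
$\left(41 + F{\left(s{\left(1 \right)} \right)}\right) 12 = \left(41 + \frac{2 \cdot 2 \cdot 1^{2}}{3 + 2 \cdot 1^{2} + \left(2 \cdot 1^{2}\right)^{2}}\right) 12 = \left(41 + \frac{2 \cdot 2 \cdot 1}{3 + 2 \cdot 1 + \left(2 \cdot 1\right)^{2}}\right) 12 = \left(41 + 2 \cdot 2 \frac{1}{3 + 2 + 2^{2}}\right) 12 = \left(41 + 2 \cdot 2 \frac{1}{3 + 2 + 4}\right) 12 = \left(41 + 2 \cdot 2 \cdot \frac{1}{9}\right) 12 = \left(41 + \frac{4}{9}\right) 12 = \frac{373}{9} \cdot 12 = \frac{1492}{3}$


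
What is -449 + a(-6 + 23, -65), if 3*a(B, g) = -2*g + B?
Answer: -400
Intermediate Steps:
a(B, g) = -2*g/3 + B/3 (a(B, g) = (-2*g + B)/3 = (B - 2*g)/3 = -2*g/3 + B/3)
-449 + a(-6 + 23, -65) = -449 + (-⅔*(-65) + (-6 + 23)/3) = -449 + (130/3 + (⅓)*17) = -449 + (130/3 + 17/3) = -449 + 49 = -400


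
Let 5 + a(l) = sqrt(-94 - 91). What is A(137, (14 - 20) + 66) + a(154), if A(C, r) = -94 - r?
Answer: -159 + I*sqrt(185) ≈ -159.0 + 13.601*I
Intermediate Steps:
a(l) = -5 + I*sqrt(185) (a(l) = -5 + sqrt(-94 - 91) = -5 + sqrt(-185) = -5 + I*sqrt(185))
A(137, (14 - 20) + 66) + a(154) = (-94 - ((14 - 20) + 66)) + (-5 + I*sqrt(185)) = (-94 - (-6 + 66)) + (-5 + I*sqrt(185)) = (-94 - 1*60) + (-5 + I*sqrt(185)) = (-94 - 60) + (-5 + I*sqrt(185)) = -154 + (-5 + I*sqrt(185)) = -159 + I*sqrt(185)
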